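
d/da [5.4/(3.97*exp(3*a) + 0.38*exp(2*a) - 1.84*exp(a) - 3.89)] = (-64.314*exp(2*a) - 4.104*exp(a) + 9.936)*exp(a)/(3.97*exp(3*a) + 0.38*exp(2*a) - 1.84*exp(a) - 3.89)^2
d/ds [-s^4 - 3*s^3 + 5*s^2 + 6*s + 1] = -4*s^3 - 9*s^2 + 10*s + 6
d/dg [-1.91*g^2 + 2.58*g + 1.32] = 2.58 - 3.82*g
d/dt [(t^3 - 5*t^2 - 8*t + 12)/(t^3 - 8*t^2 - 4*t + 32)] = (-3*t^2 + 20*t - 52)/(t^4 - 20*t^3 + 132*t^2 - 320*t + 256)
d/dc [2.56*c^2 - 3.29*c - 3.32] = 5.12*c - 3.29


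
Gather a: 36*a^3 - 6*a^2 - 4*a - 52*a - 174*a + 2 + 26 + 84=36*a^3 - 6*a^2 - 230*a + 112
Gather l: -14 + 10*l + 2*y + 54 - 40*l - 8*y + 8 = -30*l - 6*y + 48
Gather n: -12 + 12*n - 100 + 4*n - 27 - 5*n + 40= 11*n - 99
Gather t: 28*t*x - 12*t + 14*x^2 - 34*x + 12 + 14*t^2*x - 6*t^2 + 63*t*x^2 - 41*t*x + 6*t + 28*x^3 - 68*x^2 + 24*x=t^2*(14*x - 6) + t*(63*x^2 - 13*x - 6) + 28*x^3 - 54*x^2 - 10*x + 12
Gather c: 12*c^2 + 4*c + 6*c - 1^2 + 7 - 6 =12*c^2 + 10*c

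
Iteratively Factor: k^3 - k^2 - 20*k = (k - 5)*(k^2 + 4*k) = (k - 5)*(k + 4)*(k)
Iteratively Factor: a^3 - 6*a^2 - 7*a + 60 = (a + 3)*(a^2 - 9*a + 20) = (a - 4)*(a + 3)*(a - 5)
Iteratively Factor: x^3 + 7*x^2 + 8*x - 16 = (x + 4)*(x^2 + 3*x - 4) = (x + 4)^2*(x - 1)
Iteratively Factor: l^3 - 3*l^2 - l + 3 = (l - 3)*(l^2 - 1) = (l - 3)*(l - 1)*(l + 1)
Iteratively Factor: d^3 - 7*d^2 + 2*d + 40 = (d + 2)*(d^2 - 9*d + 20) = (d - 5)*(d + 2)*(d - 4)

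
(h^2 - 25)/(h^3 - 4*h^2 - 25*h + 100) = 1/(h - 4)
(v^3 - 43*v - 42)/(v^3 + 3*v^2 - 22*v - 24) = (v - 7)/(v - 4)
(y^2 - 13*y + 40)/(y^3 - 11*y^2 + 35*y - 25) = (y - 8)/(y^2 - 6*y + 5)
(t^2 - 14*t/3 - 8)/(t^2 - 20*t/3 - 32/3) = (t - 6)/(t - 8)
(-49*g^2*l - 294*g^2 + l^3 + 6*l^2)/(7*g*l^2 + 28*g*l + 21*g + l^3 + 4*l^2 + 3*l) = (-7*g*l - 42*g + l^2 + 6*l)/(l^2 + 4*l + 3)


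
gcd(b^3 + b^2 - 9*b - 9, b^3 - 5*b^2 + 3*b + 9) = b^2 - 2*b - 3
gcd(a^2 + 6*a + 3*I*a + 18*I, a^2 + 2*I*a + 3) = a + 3*I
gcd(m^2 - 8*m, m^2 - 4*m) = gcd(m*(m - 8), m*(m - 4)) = m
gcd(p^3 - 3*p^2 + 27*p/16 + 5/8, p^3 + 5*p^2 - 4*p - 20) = p - 2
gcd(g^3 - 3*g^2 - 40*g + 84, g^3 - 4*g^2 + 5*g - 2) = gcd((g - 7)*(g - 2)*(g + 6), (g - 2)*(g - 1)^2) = g - 2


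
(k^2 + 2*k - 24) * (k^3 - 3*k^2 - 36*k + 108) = k^5 - k^4 - 66*k^3 + 108*k^2 + 1080*k - 2592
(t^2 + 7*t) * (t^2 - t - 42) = t^4 + 6*t^3 - 49*t^2 - 294*t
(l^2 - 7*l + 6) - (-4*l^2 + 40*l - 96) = 5*l^2 - 47*l + 102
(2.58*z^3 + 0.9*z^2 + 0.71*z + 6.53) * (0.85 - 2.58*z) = -6.6564*z^4 - 0.129*z^3 - 1.0668*z^2 - 16.2439*z + 5.5505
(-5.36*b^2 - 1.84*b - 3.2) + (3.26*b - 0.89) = -5.36*b^2 + 1.42*b - 4.09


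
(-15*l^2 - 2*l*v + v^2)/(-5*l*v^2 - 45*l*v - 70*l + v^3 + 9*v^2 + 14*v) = (3*l + v)/(v^2 + 9*v + 14)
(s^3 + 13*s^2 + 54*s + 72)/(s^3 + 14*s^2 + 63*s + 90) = (s + 4)/(s + 5)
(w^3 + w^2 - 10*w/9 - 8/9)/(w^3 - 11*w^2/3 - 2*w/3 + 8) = (3*w^2 - w - 2)/(3*(w^2 - 5*w + 6))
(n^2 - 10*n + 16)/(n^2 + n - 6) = (n - 8)/(n + 3)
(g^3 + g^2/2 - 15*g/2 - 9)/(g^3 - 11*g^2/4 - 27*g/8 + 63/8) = 4*(2*g^2 + 7*g + 6)/(8*g^2 + 2*g - 21)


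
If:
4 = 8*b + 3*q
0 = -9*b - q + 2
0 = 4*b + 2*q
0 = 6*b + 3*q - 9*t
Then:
No Solution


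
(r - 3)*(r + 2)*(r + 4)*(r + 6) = r^4 + 9*r^3 + 8*r^2 - 84*r - 144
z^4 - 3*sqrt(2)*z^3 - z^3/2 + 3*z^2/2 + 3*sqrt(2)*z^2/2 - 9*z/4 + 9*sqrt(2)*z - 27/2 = (z - 2)*(z + 3/2)*(z - 3*sqrt(2)/2)^2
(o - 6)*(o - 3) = o^2 - 9*o + 18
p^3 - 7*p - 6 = (p - 3)*(p + 1)*(p + 2)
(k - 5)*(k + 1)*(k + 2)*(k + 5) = k^4 + 3*k^3 - 23*k^2 - 75*k - 50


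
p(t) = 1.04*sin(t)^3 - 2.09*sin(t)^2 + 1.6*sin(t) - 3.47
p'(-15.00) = -4.28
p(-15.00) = -5.68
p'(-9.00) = -3.51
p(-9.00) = -4.56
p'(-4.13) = -0.16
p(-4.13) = -2.99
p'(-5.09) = 0.15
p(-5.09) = -2.95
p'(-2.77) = -3.29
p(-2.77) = -4.38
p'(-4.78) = 0.04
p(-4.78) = -2.92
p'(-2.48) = -4.22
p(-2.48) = -5.48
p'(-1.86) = -2.42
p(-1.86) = -7.84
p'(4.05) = -4.20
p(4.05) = -6.54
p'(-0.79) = 4.32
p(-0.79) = -6.03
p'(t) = 3.12*sin(t)^2*cos(t) - 4.18*sin(t)*cos(t) + 1.6*cos(t)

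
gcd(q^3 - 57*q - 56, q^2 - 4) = 1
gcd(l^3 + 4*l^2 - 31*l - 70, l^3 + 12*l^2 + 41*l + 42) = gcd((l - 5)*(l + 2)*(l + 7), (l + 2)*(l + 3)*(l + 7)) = l^2 + 9*l + 14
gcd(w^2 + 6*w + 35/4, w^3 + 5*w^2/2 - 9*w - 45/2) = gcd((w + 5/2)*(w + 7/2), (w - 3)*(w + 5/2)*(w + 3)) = w + 5/2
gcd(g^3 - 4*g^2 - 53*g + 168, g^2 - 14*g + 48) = g - 8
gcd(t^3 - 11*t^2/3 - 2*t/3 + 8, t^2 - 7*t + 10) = t - 2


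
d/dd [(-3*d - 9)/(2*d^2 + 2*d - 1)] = 3*(2*d^2 + 12*d + 7)/(4*d^4 + 8*d^3 - 4*d + 1)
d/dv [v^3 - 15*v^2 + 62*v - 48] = 3*v^2 - 30*v + 62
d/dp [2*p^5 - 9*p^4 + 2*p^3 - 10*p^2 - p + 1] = 10*p^4 - 36*p^3 + 6*p^2 - 20*p - 1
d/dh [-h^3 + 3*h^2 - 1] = 3*h*(2 - h)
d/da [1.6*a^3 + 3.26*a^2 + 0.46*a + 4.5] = 4.8*a^2 + 6.52*a + 0.46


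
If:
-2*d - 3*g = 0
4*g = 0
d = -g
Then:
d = 0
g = 0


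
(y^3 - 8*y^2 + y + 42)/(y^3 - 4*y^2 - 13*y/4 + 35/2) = 4*(y^2 - 10*y + 21)/(4*y^2 - 24*y + 35)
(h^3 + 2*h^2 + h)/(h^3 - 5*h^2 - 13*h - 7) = h/(h - 7)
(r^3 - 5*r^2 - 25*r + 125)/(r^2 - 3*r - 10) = (r^2 - 25)/(r + 2)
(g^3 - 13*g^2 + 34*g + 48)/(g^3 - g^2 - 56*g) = (g^2 - 5*g - 6)/(g*(g + 7))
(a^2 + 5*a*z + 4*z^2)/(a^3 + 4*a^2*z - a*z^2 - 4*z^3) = 1/(a - z)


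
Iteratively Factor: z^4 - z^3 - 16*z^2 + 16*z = (z - 4)*(z^3 + 3*z^2 - 4*z) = (z - 4)*(z + 4)*(z^2 - z) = z*(z - 4)*(z + 4)*(z - 1)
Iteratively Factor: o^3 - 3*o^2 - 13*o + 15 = (o - 1)*(o^2 - 2*o - 15) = (o - 1)*(o + 3)*(o - 5)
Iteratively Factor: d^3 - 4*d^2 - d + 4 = (d - 4)*(d^2 - 1) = (d - 4)*(d + 1)*(d - 1)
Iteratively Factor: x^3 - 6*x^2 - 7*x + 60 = (x + 3)*(x^2 - 9*x + 20) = (x - 4)*(x + 3)*(x - 5)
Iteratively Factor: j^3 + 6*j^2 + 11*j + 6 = (j + 3)*(j^2 + 3*j + 2) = (j + 1)*(j + 3)*(j + 2)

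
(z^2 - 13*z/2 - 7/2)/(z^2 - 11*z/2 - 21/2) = (2*z + 1)/(2*z + 3)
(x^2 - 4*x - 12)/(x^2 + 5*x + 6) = (x - 6)/(x + 3)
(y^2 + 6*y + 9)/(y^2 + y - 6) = (y + 3)/(y - 2)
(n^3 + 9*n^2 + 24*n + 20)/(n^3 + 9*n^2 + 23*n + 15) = (n^2 + 4*n + 4)/(n^2 + 4*n + 3)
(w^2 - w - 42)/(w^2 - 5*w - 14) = (w + 6)/(w + 2)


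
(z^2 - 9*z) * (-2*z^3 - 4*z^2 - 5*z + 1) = -2*z^5 + 14*z^4 + 31*z^3 + 46*z^2 - 9*z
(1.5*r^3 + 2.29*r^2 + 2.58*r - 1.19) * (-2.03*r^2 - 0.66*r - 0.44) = -3.045*r^5 - 5.6387*r^4 - 7.4088*r^3 - 0.2947*r^2 - 0.3498*r + 0.5236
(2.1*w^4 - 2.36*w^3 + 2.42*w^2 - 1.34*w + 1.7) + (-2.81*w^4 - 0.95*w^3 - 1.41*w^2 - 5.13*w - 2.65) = -0.71*w^4 - 3.31*w^3 + 1.01*w^2 - 6.47*w - 0.95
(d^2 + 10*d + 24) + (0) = d^2 + 10*d + 24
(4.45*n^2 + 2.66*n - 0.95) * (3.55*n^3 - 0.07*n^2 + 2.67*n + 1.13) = 15.7975*n^5 + 9.1315*n^4 + 8.3228*n^3 + 12.1972*n^2 + 0.4693*n - 1.0735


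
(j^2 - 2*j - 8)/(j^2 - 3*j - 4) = (j + 2)/(j + 1)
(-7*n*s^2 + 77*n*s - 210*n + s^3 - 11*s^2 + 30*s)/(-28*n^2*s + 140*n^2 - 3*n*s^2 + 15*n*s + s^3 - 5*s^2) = (s - 6)/(4*n + s)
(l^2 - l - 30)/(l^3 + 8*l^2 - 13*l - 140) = (l - 6)/(l^2 + 3*l - 28)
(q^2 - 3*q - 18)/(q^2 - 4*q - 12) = (q + 3)/(q + 2)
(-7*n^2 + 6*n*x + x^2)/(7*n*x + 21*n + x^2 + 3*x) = (-n + x)/(x + 3)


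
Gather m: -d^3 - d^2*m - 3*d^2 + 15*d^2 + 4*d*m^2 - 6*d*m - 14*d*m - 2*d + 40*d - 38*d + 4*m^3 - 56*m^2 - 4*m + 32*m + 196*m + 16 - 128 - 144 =-d^3 + 12*d^2 + 4*m^3 + m^2*(4*d - 56) + m*(-d^2 - 20*d + 224) - 256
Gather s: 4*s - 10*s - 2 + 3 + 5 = 6 - 6*s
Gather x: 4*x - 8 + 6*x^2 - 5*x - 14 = 6*x^2 - x - 22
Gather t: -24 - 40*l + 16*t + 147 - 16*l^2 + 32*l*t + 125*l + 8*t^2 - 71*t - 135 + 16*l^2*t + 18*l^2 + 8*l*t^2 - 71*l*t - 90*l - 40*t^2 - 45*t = 2*l^2 - 5*l + t^2*(8*l - 32) + t*(16*l^2 - 39*l - 100) - 12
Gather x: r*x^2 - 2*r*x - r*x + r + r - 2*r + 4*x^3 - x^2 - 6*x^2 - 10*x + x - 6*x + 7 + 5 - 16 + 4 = 4*x^3 + x^2*(r - 7) + x*(-3*r - 15)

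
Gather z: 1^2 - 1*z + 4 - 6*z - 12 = -7*z - 7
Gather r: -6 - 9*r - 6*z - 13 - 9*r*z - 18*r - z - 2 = r*(-9*z - 27) - 7*z - 21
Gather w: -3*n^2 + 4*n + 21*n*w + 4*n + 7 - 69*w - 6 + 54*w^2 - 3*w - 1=-3*n^2 + 8*n + 54*w^2 + w*(21*n - 72)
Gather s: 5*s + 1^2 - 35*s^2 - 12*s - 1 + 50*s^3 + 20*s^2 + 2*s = 50*s^3 - 15*s^2 - 5*s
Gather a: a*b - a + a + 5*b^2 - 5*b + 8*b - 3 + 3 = a*b + 5*b^2 + 3*b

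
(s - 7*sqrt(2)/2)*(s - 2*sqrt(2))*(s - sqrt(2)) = s^3 - 13*sqrt(2)*s^2/2 + 25*s - 14*sqrt(2)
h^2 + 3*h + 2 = (h + 1)*(h + 2)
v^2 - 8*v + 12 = (v - 6)*(v - 2)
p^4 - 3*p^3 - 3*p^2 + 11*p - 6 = (p - 3)*(p - 1)^2*(p + 2)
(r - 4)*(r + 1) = r^2 - 3*r - 4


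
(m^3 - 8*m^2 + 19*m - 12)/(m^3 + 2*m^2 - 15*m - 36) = (m^2 - 4*m + 3)/(m^2 + 6*m + 9)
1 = 1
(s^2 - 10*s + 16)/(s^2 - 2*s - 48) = (s - 2)/(s + 6)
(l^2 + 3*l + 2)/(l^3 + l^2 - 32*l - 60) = (l + 1)/(l^2 - l - 30)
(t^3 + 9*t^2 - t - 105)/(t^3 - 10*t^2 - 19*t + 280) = (t^2 + 4*t - 21)/(t^2 - 15*t + 56)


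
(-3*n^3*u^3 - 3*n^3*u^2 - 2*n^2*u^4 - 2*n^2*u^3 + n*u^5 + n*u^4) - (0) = -3*n^3*u^3 - 3*n^3*u^2 - 2*n^2*u^4 - 2*n^2*u^3 + n*u^5 + n*u^4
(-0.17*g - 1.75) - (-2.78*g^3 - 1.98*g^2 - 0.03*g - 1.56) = 2.78*g^3 + 1.98*g^2 - 0.14*g - 0.19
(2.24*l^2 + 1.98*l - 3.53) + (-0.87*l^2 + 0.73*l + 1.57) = 1.37*l^2 + 2.71*l - 1.96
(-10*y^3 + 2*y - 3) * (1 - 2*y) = 20*y^4 - 10*y^3 - 4*y^2 + 8*y - 3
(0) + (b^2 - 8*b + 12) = b^2 - 8*b + 12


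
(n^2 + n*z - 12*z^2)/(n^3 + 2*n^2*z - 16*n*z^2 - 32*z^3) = (-n + 3*z)/(-n^2 + 2*n*z + 8*z^2)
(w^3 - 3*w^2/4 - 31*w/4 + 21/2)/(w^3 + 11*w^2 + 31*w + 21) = (4*w^2 - 15*w + 14)/(4*(w^2 + 8*w + 7))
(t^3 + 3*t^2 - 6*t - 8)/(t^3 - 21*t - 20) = (t - 2)/(t - 5)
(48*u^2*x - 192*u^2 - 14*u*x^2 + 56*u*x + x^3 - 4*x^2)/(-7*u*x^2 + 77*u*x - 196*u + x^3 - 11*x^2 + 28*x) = (48*u^2 - 14*u*x + x^2)/(-7*u*x + 49*u + x^2 - 7*x)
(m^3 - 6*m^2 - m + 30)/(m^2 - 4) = (m^2 - 8*m + 15)/(m - 2)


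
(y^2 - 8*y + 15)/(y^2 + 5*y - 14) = (y^2 - 8*y + 15)/(y^2 + 5*y - 14)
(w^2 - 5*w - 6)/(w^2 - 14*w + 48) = (w + 1)/(w - 8)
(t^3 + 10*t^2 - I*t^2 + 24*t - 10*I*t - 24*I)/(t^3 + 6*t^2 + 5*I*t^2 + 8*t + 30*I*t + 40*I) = (t^2 + t*(6 - I) - 6*I)/(t^2 + t*(2 + 5*I) + 10*I)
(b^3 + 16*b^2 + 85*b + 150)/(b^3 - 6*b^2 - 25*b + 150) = (b^2 + 11*b + 30)/(b^2 - 11*b + 30)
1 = 1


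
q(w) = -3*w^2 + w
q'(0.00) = 1.00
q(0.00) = 0.00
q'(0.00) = 1.00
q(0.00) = 0.00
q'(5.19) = -30.14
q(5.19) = -75.62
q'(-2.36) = 15.16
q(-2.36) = -19.07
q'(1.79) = -9.74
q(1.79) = -7.82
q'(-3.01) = 19.06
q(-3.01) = -30.19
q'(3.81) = -21.86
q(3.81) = -39.74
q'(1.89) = -10.34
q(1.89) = -8.83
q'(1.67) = -9.02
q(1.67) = -6.70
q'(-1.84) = 12.04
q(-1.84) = -12.00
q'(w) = 1 - 6*w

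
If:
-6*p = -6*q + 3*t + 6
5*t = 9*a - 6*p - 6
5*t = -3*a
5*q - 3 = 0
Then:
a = 6/17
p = -5/17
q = 3/5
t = -18/85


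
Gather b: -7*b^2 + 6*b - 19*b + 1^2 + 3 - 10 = -7*b^2 - 13*b - 6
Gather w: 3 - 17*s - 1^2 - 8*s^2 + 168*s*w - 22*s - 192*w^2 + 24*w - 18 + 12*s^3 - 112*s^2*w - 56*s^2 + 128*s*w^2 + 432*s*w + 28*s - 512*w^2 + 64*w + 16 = 12*s^3 - 64*s^2 - 11*s + w^2*(128*s - 704) + w*(-112*s^2 + 600*s + 88)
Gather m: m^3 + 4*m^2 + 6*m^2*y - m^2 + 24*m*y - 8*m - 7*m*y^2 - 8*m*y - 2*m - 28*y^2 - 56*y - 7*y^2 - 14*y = m^3 + m^2*(6*y + 3) + m*(-7*y^2 + 16*y - 10) - 35*y^2 - 70*y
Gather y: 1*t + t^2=t^2 + t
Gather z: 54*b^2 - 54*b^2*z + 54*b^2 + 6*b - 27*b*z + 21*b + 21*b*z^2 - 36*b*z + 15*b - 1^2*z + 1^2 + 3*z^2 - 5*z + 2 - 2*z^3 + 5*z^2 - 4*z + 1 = 108*b^2 + 42*b - 2*z^3 + z^2*(21*b + 8) + z*(-54*b^2 - 63*b - 10) + 4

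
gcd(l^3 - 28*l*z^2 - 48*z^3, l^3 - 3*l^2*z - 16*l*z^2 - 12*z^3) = -l^2 + 4*l*z + 12*z^2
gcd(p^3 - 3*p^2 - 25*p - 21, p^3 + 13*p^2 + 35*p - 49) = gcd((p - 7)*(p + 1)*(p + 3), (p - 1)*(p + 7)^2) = 1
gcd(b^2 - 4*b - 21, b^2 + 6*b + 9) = b + 3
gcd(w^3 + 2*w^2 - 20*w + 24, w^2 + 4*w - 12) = w^2 + 4*w - 12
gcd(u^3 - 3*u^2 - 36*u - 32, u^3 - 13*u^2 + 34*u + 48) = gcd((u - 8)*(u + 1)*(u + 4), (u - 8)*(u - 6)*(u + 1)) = u^2 - 7*u - 8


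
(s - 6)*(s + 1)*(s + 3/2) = s^3 - 7*s^2/2 - 27*s/2 - 9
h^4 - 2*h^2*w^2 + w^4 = (h - w)^2*(h + w)^2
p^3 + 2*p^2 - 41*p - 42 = (p - 6)*(p + 1)*(p + 7)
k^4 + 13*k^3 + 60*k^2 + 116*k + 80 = (k + 2)^2*(k + 4)*(k + 5)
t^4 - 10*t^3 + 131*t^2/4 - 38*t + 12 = (t - 4)^2*(t - 3/2)*(t - 1/2)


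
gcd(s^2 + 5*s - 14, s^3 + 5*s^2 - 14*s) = s^2 + 5*s - 14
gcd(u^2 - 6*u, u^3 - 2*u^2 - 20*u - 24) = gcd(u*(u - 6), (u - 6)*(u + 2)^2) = u - 6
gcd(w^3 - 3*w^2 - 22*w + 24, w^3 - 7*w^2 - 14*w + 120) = w^2 - 2*w - 24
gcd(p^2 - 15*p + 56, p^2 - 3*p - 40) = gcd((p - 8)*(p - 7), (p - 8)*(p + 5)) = p - 8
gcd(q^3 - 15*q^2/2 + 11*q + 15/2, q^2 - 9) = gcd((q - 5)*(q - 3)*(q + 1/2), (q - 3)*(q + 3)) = q - 3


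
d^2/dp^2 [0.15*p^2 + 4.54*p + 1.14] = 0.300000000000000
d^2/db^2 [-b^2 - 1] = -2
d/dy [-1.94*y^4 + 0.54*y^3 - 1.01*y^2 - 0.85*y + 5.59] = -7.76*y^3 + 1.62*y^2 - 2.02*y - 0.85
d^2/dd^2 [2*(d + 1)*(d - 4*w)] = 4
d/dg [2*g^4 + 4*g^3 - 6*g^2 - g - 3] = 8*g^3 + 12*g^2 - 12*g - 1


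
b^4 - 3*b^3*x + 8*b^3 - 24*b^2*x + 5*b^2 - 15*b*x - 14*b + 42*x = (b - 1)*(b + 2)*(b + 7)*(b - 3*x)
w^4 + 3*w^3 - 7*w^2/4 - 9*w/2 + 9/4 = (w - 1)*(w - 1/2)*(w + 3/2)*(w + 3)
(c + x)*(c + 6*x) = c^2 + 7*c*x + 6*x^2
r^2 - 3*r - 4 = (r - 4)*(r + 1)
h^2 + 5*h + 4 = (h + 1)*(h + 4)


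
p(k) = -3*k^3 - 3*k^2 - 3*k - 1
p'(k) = -9*k^2 - 6*k - 3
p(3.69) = -203.65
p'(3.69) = -147.68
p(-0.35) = -0.19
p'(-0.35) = -2.00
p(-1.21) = 3.55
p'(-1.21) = -8.92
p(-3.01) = 62.66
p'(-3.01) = -66.48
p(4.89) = -438.20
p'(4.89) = -247.55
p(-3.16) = 73.19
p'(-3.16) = -73.91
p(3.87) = -231.42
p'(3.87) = -161.01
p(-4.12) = 170.24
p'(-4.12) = -131.05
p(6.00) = -775.00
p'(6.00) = -363.00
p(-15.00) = 9494.00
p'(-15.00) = -1938.00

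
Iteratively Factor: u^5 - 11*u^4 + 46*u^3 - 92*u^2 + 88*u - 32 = (u - 1)*(u^4 - 10*u^3 + 36*u^2 - 56*u + 32) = (u - 4)*(u - 1)*(u^3 - 6*u^2 + 12*u - 8) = (u - 4)*(u - 2)*(u - 1)*(u^2 - 4*u + 4) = (u - 4)*(u - 2)^2*(u - 1)*(u - 2)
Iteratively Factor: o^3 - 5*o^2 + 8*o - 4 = (o - 2)*(o^2 - 3*o + 2) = (o - 2)*(o - 1)*(o - 2)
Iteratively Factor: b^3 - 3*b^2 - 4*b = (b)*(b^2 - 3*b - 4) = b*(b + 1)*(b - 4)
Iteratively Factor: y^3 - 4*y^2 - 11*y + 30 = (y - 5)*(y^2 + y - 6) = (y - 5)*(y - 2)*(y + 3)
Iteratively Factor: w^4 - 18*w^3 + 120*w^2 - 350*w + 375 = (w - 5)*(w^3 - 13*w^2 + 55*w - 75) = (w - 5)*(w - 3)*(w^2 - 10*w + 25) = (w - 5)^2*(w - 3)*(w - 5)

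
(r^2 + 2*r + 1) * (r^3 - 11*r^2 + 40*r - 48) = r^5 - 9*r^4 + 19*r^3 + 21*r^2 - 56*r - 48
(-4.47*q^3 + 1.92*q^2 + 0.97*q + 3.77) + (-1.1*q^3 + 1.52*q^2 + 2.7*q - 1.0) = -5.57*q^3 + 3.44*q^2 + 3.67*q + 2.77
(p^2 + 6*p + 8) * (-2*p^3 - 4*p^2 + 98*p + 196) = -2*p^5 - 16*p^4 + 58*p^3 + 752*p^2 + 1960*p + 1568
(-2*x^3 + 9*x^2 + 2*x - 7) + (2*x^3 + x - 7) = 9*x^2 + 3*x - 14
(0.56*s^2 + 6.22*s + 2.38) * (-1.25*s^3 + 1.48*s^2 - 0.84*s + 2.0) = -0.7*s^5 - 6.9462*s^4 + 5.7602*s^3 - 0.582399999999999*s^2 + 10.4408*s + 4.76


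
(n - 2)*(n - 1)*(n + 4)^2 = n^4 + 5*n^3 - 6*n^2 - 32*n + 32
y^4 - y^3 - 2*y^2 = y^2*(y - 2)*(y + 1)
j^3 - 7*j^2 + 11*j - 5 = (j - 5)*(j - 1)^2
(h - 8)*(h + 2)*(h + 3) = h^3 - 3*h^2 - 34*h - 48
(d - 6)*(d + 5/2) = d^2 - 7*d/2 - 15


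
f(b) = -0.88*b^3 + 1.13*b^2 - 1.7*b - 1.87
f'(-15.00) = -629.60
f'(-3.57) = -43.41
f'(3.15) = -20.78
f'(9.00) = -195.20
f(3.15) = -23.52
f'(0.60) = -1.29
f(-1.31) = 4.27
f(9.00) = -567.16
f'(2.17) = -9.23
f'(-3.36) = -39.10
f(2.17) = -9.23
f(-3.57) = 58.64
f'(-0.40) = -3.03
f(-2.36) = 20.00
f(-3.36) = 49.98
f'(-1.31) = -9.19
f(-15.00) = 3247.88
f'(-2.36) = -21.74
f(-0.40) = -0.95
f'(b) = -2.64*b^2 + 2.26*b - 1.7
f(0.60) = -2.67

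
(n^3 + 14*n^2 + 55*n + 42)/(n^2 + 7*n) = n + 7 + 6/n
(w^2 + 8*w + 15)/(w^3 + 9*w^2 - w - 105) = (w + 3)/(w^2 + 4*w - 21)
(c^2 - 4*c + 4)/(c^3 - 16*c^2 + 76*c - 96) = (c - 2)/(c^2 - 14*c + 48)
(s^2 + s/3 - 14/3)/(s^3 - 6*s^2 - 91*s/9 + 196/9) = 3*(s - 2)/(3*s^2 - 25*s + 28)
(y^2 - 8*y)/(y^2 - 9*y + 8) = y/(y - 1)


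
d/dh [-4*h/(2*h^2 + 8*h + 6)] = 2*(h^2 - 3)/(h^4 + 8*h^3 + 22*h^2 + 24*h + 9)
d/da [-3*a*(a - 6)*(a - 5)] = -9*a^2 + 66*a - 90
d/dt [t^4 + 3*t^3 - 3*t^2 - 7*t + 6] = 4*t^3 + 9*t^2 - 6*t - 7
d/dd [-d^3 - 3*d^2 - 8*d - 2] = -3*d^2 - 6*d - 8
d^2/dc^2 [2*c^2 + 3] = 4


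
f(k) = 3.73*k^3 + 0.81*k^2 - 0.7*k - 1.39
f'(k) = 11.19*k^2 + 1.62*k - 0.7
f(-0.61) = -1.51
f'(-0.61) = 2.48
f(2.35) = 49.85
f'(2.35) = 64.90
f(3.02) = 106.62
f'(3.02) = 106.25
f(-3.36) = -131.38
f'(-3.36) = 120.19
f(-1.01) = -3.70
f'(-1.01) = 9.08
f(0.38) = -1.33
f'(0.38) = 1.53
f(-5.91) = -738.93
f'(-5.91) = 380.57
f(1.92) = 26.65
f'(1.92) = 43.66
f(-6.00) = -773.71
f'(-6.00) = 392.42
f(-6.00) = -773.71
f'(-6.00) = 392.42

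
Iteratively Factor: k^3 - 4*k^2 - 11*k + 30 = (k - 2)*(k^2 - 2*k - 15) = (k - 2)*(k + 3)*(k - 5)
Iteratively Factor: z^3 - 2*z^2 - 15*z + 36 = (z + 4)*(z^2 - 6*z + 9) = (z - 3)*(z + 4)*(z - 3)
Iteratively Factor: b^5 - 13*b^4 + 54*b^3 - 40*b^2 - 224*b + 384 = (b - 3)*(b^4 - 10*b^3 + 24*b^2 + 32*b - 128) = (b - 4)*(b - 3)*(b^3 - 6*b^2 + 32) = (b - 4)^2*(b - 3)*(b^2 - 2*b - 8) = (b - 4)^3*(b - 3)*(b + 2)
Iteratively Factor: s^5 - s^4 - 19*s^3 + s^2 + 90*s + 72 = (s + 1)*(s^4 - 2*s^3 - 17*s^2 + 18*s + 72) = (s + 1)*(s + 2)*(s^3 - 4*s^2 - 9*s + 36) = (s + 1)*(s + 2)*(s + 3)*(s^2 - 7*s + 12) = (s - 3)*(s + 1)*(s + 2)*(s + 3)*(s - 4)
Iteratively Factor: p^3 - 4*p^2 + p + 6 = (p - 2)*(p^2 - 2*p - 3) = (p - 2)*(p + 1)*(p - 3)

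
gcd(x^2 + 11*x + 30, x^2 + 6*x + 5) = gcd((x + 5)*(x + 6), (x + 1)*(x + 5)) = x + 5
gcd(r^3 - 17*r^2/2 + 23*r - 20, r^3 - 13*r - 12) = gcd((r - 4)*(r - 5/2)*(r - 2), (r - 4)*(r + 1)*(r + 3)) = r - 4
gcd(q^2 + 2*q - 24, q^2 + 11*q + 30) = q + 6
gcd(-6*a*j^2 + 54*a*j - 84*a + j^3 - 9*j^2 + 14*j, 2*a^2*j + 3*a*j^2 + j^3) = 1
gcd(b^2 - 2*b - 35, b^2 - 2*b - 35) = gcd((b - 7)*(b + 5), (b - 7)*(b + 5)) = b^2 - 2*b - 35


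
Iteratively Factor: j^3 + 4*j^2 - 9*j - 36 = (j + 3)*(j^2 + j - 12) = (j + 3)*(j + 4)*(j - 3)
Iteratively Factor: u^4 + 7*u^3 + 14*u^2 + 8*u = (u)*(u^3 + 7*u^2 + 14*u + 8) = u*(u + 2)*(u^2 + 5*u + 4) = u*(u + 2)*(u + 4)*(u + 1)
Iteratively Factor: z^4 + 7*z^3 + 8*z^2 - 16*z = (z + 4)*(z^3 + 3*z^2 - 4*z) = z*(z + 4)*(z^2 + 3*z - 4) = z*(z + 4)^2*(z - 1)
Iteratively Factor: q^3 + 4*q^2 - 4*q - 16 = (q + 2)*(q^2 + 2*q - 8) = (q - 2)*(q + 2)*(q + 4)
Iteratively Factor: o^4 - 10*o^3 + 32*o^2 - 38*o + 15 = (o - 3)*(o^3 - 7*o^2 + 11*o - 5) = (o - 3)*(o - 1)*(o^2 - 6*o + 5) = (o - 5)*(o - 3)*(o - 1)*(o - 1)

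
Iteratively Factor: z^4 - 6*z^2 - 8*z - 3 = (z + 1)*(z^3 - z^2 - 5*z - 3) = (z - 3)*(z + 1)*(z^2 + 2*z + 1) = (z - 3)*(z + 1)^2*(z + 1)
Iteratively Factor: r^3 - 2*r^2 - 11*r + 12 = (r + 3)*(r^2 - 5*r + 4) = (r - 1)*(r + 3)*(r - 4)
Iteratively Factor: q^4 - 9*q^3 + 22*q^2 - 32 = (q - 4)*(q^3 - 5*q^2 + 2*q + 8) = (q - 4)*(q - 2)*(q^2 - 3*q - 4) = (q - 4)^2*(q - 2)*(q + 1)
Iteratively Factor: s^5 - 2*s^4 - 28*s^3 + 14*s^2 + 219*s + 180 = (s + 1)*(s^4 - 3*s^3 - 25*s^2 + 39*s + 180) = (s - 4)*(s + 1)*(s^3 + s^2 - 21*s - 45) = (s - 4)*(s + 1)*(s + 3)*(s^2 - 2*s - 15) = (s - 4)*(s + 1)*(s + 3)^2*(s - 5)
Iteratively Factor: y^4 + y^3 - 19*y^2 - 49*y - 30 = (y + 3)*(y^3 - 2*y^2 - 13*y - 10) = (y + 2)*(y + 3)*(y^2 - 4*y - 5) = (y + 1)*(y + 2)*(y + 3)*(y - 5)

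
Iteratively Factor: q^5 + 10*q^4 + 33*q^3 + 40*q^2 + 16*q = (q + 4)*(q^4 + 6*q^3 + 9*q^2 + 4*q) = q*(q + 4)*(q^3 + 6*q^2 + 9*q + 4) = q*(q + 1)*(q + 4)*(q^2 + 5*q + 4) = q*(q + 1)*(q + 4)^2*(q + 1)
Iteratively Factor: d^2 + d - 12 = (d + 4)*(d - 3)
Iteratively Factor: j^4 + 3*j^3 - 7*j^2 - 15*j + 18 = (j + 3)*(j^3 - 7*j + 6) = (j + 3)^2*(j^2 - 3*j + 2) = (j - 2)*(j + 3)^2*(j - 1)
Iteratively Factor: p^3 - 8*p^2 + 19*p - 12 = (p - 3)*(p^2 - 5*p + 4) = (p - 3)*(p - 1)*(p - 4)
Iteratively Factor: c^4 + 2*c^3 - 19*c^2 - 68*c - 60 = (c + 3)*(c^3 - c^2 - 16*c - 20) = (c + 2)*(c + 3)*(c^2 - 3*c - 10) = (c - 5)*(c + 2)*(c + 3)*(c + 2)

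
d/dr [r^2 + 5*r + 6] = 2*r + 5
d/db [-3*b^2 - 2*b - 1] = -6*b - 2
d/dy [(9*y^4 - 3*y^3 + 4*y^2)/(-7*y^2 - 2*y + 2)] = y*(-126*y^4 - 33*y^3 + 84*y^2 - 26*y + 16)/(49*y^4 + 28*y^3 - 24*y^2 - 8*y + 4)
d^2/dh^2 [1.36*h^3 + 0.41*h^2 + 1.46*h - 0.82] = 8.16*h + 0.82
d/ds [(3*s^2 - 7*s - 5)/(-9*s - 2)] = (-27*s^2 - 12*s - 31)/(81*s^2 + 36*s + 4)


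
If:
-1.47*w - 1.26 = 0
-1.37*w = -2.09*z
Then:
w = -0.86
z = -0.56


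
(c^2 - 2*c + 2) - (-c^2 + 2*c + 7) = 2*c^2 - 4*c - 5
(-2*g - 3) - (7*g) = -9*g - 3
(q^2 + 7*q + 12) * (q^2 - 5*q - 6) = q^4 + 2*q^3 - 29*q^2 - 102*q - 72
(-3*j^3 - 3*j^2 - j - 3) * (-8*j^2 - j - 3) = 24*j^5 + 27*j^4 + 20*j^3 + 34*j^2 + 6*j + 9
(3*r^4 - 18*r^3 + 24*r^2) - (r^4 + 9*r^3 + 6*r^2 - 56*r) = 2*r^4 - 27*r^3 + 18*r^2 + 56*r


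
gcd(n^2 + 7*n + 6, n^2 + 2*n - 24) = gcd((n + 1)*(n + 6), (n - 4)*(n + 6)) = n + 6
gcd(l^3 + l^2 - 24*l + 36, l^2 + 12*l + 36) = l + 6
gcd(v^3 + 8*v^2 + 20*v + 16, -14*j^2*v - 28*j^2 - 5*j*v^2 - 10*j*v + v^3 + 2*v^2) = v + 2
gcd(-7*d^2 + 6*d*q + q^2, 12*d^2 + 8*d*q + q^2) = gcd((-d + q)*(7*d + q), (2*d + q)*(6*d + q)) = 1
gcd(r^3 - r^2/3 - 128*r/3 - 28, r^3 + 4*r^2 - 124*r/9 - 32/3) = r^2 + 20*r/3 + 4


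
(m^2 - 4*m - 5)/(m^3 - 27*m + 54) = (m^2 - 4*m - 5)/(m^3 - 27*m + 54)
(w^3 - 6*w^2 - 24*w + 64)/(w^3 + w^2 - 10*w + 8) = (w - 8)/(w - 1)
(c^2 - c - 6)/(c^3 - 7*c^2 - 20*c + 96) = (c + 2)/(c^2 - 4*c - 32)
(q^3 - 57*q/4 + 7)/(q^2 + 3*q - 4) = (q^2 - 4*q + 7/4)/(q - 1)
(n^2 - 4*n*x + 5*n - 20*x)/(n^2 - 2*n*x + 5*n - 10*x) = (-n + 4*x)/(-n + 2*x)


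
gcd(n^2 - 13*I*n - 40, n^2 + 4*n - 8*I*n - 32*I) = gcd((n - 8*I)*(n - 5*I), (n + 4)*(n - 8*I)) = n - 8*I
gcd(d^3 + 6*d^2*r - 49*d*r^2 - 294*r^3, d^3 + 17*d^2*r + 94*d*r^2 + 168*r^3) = d^2 + 13*d*r + 42*r^2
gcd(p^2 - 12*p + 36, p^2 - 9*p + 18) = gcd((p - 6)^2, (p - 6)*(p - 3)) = p - 6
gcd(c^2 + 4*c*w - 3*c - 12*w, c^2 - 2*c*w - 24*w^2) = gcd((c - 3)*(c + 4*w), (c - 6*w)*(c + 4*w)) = c + 4*w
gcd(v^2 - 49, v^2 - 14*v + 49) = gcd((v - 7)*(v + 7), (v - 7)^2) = v - 7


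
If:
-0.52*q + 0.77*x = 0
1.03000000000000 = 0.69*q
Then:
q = 1.49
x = 1.01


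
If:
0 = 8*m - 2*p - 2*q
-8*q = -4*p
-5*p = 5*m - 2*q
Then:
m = 0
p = 0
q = 0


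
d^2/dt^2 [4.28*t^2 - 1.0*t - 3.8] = 8.56000000000000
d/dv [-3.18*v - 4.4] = -3.18000000000000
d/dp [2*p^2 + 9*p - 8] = 4*p + 9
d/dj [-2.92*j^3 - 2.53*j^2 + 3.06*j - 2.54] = -8.76*j^2 - 5.06*j + 3.06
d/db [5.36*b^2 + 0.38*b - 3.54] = 10.72*b + 0.38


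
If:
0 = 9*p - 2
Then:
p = 2/9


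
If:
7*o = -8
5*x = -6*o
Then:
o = -8/7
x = 48/35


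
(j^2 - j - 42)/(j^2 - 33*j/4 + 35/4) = 4*(j + 6)/(4*j - 5)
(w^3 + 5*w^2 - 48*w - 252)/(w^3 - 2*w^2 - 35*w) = (w^2 + 12*w + 36)/(w*(w + 5))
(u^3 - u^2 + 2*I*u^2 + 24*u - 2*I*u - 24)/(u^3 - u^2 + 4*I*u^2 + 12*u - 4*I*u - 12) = (u - 4*I)/(u - 2*I)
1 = 1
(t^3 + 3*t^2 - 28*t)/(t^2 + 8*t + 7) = t*(t - 4)/(t + 1)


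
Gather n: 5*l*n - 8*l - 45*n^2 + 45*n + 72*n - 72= -8*l - 45*n^2 + n*(5*l + 117) - 72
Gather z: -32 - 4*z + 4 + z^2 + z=z^2 - 3*z - 28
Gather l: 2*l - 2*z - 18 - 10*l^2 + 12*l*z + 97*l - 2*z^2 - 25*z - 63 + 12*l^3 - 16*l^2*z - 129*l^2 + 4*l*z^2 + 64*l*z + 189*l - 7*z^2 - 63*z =12*l^3 + l^2*(-16*z - 139) + l*(4*z^2 + 76*z + 288) - 9*z^2 - 90*z - 81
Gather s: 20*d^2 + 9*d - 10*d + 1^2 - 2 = 20*d^2 - d - 1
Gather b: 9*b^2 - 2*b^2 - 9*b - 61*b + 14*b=7*b^2 - 56*b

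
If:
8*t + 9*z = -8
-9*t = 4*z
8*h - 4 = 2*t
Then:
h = 65/98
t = 32/49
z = -72/49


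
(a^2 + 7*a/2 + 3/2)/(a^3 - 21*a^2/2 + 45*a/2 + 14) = (a + 3)/(a^2 - 11*a + 28)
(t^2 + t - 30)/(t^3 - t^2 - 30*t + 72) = (t - 5)/(t^2 - 7*t + 12)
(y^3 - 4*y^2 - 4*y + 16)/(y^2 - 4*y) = y - 4/y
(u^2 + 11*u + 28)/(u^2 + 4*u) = (u + 7)/u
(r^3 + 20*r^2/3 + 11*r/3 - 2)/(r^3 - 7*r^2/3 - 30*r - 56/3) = (-3*r^3 - 20*r^2 - 11*r + 6)/(-3*r^3 + 7*r^2 + 90*r + 56)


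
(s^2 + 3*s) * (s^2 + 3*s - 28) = s^4 + 6*s^3 - 19*s^2 - 84*s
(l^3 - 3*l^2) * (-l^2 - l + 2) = -l^5 + 2*l^4 + 5*l^3 - 6*l^2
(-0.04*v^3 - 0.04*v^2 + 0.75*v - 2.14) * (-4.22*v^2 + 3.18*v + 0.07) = 0.1688*v^5 + 0.0416*v^4 - 3.295*v^3 + 11.413*v^2 - 6.7527*v - 0.1498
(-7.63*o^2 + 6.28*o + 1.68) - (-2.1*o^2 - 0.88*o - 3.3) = -5.53*o^2 + 7.16*o + 4.98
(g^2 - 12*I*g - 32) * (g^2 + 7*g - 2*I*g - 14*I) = g^4 + 7*g^3 - 14*I*g^3 - 56*g^2 - 98*I*g^2 - 392*g + 64*I*g + 448*I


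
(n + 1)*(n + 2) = n^2 + 3*n + 2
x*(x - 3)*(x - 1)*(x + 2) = x^4 - 2*x^3 - 5*x^2 + 6*x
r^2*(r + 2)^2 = r^4 + 4*r^3 + 4*r^2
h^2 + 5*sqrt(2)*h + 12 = (h + 2*sqrt(2))*(h + 3*sqrt(2))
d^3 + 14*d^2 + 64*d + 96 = (d + 4)^2*(d + 6)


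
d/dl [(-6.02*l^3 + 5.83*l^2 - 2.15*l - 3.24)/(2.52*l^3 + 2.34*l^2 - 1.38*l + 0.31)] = (7.105427357601e-15*l^5 - 28.7784*l^4 + 27.4512*l^3 + 15.8814*l^2 + 18.7778*l - 5.1377)/(6.3504*l^6 + 11.7936*l^5 - 1.4796*l^4 - 4.896*l^3 + 3.3552*l^2 - 0.8556*l + 0.0961)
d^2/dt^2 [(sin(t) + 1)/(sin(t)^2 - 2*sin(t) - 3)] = (-3*sin(t) + cos(t)^2 + 1)/(sin(t) - 3)^3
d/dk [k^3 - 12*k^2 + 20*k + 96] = 3*k^2 - 24*k + 20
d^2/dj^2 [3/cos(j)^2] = 6*(2 - cos(2*j))/cos(j)^4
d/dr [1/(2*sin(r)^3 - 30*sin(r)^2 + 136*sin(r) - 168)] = (-3*sin(r)^2 + 30*sin(r) - 68)*cos(r)/(2*(sin(r)^3 - 15*sin(r)^2 + 68*sin(r) - 84)^2)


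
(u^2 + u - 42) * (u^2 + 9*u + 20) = u^4 + 10*u^3 - 13*u^2 - 358*u - 840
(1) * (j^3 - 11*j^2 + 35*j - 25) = j^3 - 11*j^2 + 35*j - 25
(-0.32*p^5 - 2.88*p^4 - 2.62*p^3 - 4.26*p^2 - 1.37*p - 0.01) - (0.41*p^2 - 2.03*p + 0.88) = -0.32*p^5 - 2.88*p^4 - 2.62*p^3 - 4.67*p^2 + 0.66*p - 0.89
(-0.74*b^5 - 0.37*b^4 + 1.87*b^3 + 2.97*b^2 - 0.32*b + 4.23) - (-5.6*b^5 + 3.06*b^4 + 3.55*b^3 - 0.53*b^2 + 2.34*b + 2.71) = 4.86*b^5 - 3.43*b^4 - 1.68*b^3 + 3.5*b^2 - 2.66*b + 1.52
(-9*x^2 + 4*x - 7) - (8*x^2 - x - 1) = -17*x^2 + 5*x - 6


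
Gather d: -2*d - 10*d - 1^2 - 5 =-12*d - 6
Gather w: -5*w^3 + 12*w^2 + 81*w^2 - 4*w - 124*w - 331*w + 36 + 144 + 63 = -5*w^3 + 93*w^2 - 459*w + 243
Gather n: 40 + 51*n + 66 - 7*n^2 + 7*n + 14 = -7*n^2 + 58*n + 120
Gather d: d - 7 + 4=d - 3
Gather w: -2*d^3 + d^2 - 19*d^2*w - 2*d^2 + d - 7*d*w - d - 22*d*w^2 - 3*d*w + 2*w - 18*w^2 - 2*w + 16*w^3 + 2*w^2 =-2*d^3 - d^2 + 16*w^3 + w^2*(-22*d - 16) + w*(-19*d^2 - 10*d)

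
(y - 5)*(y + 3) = y^2 - 2*y - 15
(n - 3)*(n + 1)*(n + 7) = n^3 + 5*n^2 - 17*n - 21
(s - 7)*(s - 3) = s^2 - 10*s + 21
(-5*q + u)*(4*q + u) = -20*q^2 - q*u + u^2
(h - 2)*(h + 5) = h^2 + 3*h - 10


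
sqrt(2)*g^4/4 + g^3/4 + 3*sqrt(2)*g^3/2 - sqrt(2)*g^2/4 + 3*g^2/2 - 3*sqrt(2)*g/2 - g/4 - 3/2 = (g/2 + 1/2)*(g - 1)*(g + 6)*(sqrt(2)*g/2 + 1/2)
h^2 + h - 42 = (h - 6)*(h + 7)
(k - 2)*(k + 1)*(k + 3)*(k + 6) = k^4 + 8*k^3 + 7*k^2 - 36*k - 36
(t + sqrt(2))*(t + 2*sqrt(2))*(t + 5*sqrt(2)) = t^3 + 8*sqrt(2)*t^2 + 34*t + 20*sqrt(2)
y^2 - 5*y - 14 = (y - 7)*(y + 2)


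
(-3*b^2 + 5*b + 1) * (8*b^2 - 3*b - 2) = -24*b^4 + 49*b^3 - b^2 - 13*b - 2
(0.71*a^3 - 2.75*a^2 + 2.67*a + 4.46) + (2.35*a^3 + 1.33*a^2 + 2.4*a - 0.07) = 3.06*a^3 - 1.42*a^2 + 5.07*a + 4.39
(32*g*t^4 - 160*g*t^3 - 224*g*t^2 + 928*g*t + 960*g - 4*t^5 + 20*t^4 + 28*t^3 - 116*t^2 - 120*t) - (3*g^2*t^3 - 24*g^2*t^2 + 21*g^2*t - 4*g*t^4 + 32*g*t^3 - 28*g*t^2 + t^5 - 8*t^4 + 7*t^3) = -3*g^2*t^3 + 24*g^2*t^2 - 21*g^2*t + 36*g*t^4 - 192*g*t^3 - 196*g*t^2 + 928*g*t + 960*g - 5*t^5 + 28*t^4 + 21*t^3 - 116*t^2 - 120*t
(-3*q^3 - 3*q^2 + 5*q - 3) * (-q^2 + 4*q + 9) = 3*q^5 - 9*q^4 - 44*q^3 - 4*q^2 + 33*q - 27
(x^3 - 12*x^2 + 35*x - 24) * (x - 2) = x^4 - 14*x^3 + 59*x^2 - 94*x + 48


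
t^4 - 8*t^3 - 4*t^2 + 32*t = t*(t - 8)*(t - 2)*(t + 2)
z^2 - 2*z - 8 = (z - 4)*(z + 2)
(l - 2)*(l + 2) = l^2 - 4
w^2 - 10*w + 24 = (w - 6)*(w - 4)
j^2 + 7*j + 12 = (j + 3)*(j + 4)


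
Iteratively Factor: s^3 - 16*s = (s)*(s^2 - 16) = s*(s + 4)*(s - 4)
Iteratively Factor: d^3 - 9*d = (d)*(d^2 - 9) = d*(d - 3)*(d + 3)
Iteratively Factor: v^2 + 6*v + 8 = (v + 2)*(v + 4)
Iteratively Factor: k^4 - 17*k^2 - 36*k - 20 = (k - 5)*(k^3 + 5*k^2 + 8*k + 4) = (k - 5)*(k + 2)*(k^2 + 3*k + 2) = (k - 5)*(k + 2)^2*(k + 1)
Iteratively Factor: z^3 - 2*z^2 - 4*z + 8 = (z - 2)*(z^2 - 4) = (z - 2)*(z + 2)*(z - 2)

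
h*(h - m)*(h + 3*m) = h^3 + 2*h^2*m - 3*h*m^2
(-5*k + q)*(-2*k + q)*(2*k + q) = 20*k^3 - 4*k^2*q - 5*k*q^2 + q^3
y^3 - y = y*(y - 1)*(y + 1)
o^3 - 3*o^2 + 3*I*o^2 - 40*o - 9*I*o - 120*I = (o - 8)*(o + 5)*(o + 3*I)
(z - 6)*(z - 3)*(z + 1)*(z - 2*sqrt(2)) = z^4 - 8*z^3 - 2*sqrt(2)*z^3 + 9*z^2 + 16*sqrt(2)*z^2 - 18*sqrt(2)*z + 18*z - 36*sqrt(2)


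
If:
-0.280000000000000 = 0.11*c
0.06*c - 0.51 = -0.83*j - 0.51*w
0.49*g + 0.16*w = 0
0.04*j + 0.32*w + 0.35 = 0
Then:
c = -2.55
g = 0.42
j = 1.59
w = -1.29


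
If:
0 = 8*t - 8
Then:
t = 1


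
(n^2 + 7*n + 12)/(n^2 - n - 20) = (n + 3)/(n - 5)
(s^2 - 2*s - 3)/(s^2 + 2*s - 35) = (s^2 - 2*s - 3)/(s^2 + 2*s - 35)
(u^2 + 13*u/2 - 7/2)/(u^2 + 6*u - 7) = (u - 1/2)/(u - 1)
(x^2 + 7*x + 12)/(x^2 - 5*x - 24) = (x + 4)/(x - 8)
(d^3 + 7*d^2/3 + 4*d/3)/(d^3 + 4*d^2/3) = (d + 1)/d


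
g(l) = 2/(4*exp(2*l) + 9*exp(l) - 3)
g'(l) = 2*(-8*exp(2*l) - 9*exp(l))/(4*exp(2*l) + 9*exp(l) - 3)^2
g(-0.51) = 0.52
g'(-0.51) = -1.12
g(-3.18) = -0.76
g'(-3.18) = -0.11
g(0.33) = 0.12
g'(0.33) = -0.19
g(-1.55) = -2.20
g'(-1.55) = -5.49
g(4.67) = 0.00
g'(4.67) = -0.00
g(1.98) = 0.01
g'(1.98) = -0.01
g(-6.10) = -0.67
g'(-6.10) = -0.00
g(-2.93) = -0.80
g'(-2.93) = -0.16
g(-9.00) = -0.67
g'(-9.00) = 0.00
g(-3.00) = -0.79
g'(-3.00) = -0.14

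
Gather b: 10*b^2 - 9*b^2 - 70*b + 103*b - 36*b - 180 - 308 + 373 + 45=b^2 - 3*b - 70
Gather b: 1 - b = 1 - b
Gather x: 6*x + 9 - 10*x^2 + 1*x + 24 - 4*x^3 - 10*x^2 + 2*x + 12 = -4*x^3 - 20*x^2 + 9*x + 45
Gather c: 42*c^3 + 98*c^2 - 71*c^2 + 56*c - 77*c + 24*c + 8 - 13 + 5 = 42*c^3 + 27*c^2 + 3*c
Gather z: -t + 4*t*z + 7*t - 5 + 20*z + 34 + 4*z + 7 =6*t + z*(4*t + 24) + 36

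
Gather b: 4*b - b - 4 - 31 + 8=3*b - 27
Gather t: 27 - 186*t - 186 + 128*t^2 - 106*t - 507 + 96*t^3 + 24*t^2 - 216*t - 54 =96*t^3 + 152*t^2 - 508*t - 720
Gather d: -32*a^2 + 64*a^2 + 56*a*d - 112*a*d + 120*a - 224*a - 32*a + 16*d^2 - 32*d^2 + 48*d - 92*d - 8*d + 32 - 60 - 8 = 32*a^2 - 136*a - 16*d^2 + d*(-56*a - 52) - 36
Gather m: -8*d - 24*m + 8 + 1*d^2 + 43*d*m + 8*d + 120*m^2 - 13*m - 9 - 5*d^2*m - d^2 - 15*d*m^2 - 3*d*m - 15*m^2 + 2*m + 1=m^2*(105 - 15*d) + m*(-5*d^2 + 40*d - 35)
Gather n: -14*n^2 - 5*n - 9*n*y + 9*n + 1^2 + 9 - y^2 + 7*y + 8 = -14*n^2 + n*(4 - 9*y) - y^2 + 7*y + 18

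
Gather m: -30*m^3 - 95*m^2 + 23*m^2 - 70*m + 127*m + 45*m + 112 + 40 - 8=-30*m^3 - 72*m^2 + 102*m + 144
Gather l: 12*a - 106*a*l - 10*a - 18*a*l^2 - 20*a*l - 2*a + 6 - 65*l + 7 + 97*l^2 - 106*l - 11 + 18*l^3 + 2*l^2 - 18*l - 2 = 18*l^3 + l^2*(99 - 18*a) + l*(-126*a - 189)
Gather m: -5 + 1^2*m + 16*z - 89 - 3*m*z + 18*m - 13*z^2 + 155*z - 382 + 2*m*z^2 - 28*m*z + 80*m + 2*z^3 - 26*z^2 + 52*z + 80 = m*(2*z^2 - 31*z + 99) + 2*z^3 - 39*z^2 + 223*z - 396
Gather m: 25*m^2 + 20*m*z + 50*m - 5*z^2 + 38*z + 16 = 25*m^2 + m*(20*z + 50) - 5*z^2 + 38*z + 16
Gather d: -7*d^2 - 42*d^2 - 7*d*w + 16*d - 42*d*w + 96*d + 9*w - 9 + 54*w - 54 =-49*d^2 + d*(112 - 49*w) + 63*w - 63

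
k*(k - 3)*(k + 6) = k^3 + 3*k^2 - 18*k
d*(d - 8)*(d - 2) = d^3 - 10*d^2 + 16*d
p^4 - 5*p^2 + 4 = (p - 2)*(p - 1)*(p + 1)*(p + 2)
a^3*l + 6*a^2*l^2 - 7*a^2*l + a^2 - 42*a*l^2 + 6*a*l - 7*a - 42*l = (a - 7)*(a + 6*l)*(a*l + 1)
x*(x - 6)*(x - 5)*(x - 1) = x^4 - 12*x^3 + 41*x^2 - 30*x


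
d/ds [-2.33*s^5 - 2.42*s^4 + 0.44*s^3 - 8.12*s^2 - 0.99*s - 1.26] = -11.65*s^4 - 9.68*s^3 + 1.32*s^2 - 16.24*s - 0.99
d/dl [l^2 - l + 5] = 2*l - 1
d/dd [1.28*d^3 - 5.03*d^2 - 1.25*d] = 3.84*d^2 - 10.06*d - 1.25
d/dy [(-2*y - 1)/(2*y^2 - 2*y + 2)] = (-y^2 + y + (2*y - 1)*(2*y + 1)/2 - 1)/(y^2 - y + 1)^2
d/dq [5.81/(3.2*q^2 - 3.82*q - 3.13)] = (22.1942 - 37.184*q)/(-3.2*q^2 + 3.82*q + 3.13)^2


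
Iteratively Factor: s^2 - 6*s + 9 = (s - 3)*(s - 3)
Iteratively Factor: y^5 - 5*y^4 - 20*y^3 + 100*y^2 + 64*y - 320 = (y - 2)*(y^4 - 3*y^3 - 26*y^2 + 48*y + 160) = (y - 4)*(y - 2)*(y^3 + y^2 - 22*y - 40) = (y - 4)*(y - 2)*(y + 2)*(y^2 - y - 20) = (y - 4)*(y - 2)*(y + 2)*(y + 4)*(y - 5)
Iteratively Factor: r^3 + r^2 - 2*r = (r + 2)*(r^2 - r) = r*(r + 2)*(r - 1)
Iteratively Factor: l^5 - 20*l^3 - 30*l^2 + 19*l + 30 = (l - 1)*(l^4 + l^3 - 19*l^2 - 49*l - 30) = (l - 1)*(l + 1)*(l^3 - 19*l - 30) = (l - 1)*(l + 1)*(l + 2)*(l^2 - 2*l - 15) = (l - 1)*(l + 1)*(l + 2)*(l + 3)*(l - 5)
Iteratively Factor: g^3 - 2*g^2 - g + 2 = (g + 1)*(g^2 - 3*g + 2) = (g - 2)*(g + 1)*(g - 1)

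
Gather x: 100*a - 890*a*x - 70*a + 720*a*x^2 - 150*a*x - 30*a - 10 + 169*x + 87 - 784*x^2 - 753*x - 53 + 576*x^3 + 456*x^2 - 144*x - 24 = 576*x^3 + x^2*(720*a - 328) + x*(-1040*a - 728)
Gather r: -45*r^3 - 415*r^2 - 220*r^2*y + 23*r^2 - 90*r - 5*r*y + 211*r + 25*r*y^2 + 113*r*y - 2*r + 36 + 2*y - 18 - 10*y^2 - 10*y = -45*r^3 + r^2*(-220*y - 392) + r*(25*y^2 + 108*y + 119) - 10*y^2 - 8*y + 18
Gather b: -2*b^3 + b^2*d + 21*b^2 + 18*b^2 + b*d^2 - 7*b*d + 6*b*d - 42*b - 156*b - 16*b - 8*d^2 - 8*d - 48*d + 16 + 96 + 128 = -2*b^3 + b^2*(d + 39) + b*(d^2 - d - 214) - 8*d^2 - 56*d + 240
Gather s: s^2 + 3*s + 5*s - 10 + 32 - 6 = s^2 + 8*s + 16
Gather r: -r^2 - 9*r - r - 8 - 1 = -r^2 - 10*r - 9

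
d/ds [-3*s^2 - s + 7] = -6*s - 1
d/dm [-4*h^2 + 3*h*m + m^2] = 3*h + 2*m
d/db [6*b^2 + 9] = 12*b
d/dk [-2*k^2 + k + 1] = 1 - 4*k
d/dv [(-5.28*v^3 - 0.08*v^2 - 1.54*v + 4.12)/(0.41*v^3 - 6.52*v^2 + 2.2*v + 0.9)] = (8.88178419700125e-16*v^5 + 34.4584*v^4 - 21.9692*v^3 - 29.5404*v^2 + 53.5808*v - 10.45)/(0.1681*v^6 - 5.3464*v^5 + 44.3144*v^4 - 27.95*v^3 - 6.896*v^2 + 3.96*v + 0.81)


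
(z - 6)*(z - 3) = z^2 - 9*z + 18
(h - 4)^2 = h^2 - 8*h + 16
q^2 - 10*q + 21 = (q - 7)*(q - 3)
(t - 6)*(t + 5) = t^2 - t - 30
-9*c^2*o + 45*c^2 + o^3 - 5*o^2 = (-3*c + o)*(3*c + o)*(o - 5)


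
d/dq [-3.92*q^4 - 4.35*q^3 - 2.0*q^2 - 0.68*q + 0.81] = -15.68*q^3 - 13.05*q^2 - 4.0*q - 0.68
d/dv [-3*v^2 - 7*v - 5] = -6*v - 7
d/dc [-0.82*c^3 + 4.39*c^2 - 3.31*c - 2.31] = -2.46*c^2 + 8.78*c - 3.31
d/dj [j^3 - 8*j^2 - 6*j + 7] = 3*j^2 - 16*j - 6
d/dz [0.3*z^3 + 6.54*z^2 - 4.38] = z*(0.9*z + 13.08)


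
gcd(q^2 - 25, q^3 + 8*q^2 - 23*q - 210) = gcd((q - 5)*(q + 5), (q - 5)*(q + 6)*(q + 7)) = q - 5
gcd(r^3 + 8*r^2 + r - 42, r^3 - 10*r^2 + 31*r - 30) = r - 2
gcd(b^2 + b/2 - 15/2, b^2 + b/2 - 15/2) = b^2 + b/2 - 15/2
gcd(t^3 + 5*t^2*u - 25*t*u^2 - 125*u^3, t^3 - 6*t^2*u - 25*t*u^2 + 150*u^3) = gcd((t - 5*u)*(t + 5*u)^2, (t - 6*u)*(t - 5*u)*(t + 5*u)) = t^2 - 25*u^2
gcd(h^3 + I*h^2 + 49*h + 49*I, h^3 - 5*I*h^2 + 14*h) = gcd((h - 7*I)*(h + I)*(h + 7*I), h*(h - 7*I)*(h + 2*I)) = h - 7*I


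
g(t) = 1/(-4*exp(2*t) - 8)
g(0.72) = -0.04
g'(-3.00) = 0.00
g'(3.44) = 0.00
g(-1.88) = -0.12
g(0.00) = -0.08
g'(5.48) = 0.00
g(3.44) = -0.00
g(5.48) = -0.00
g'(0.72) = 0.05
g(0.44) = -0.06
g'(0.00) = 0.06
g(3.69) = -0.00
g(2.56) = -0.00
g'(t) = 8*exp(2*t)/(-4*exp(2*t) - 8)^2 = exp(2*t)/(2*(exp(2*t) + 2)^2)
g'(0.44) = 0.06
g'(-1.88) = 0.00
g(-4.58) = -0.12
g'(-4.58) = 0.00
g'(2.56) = 0.00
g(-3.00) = -0.12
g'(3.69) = 0.00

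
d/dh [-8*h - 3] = -8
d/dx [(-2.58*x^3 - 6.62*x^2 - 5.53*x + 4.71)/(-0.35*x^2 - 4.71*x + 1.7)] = (0.903*x^4 + 24.3036*x^3 + 16.0867*x^2 - 19.211*x + 12.7831)/(0.1225*x^4 + 3.297*x^3 + 20.9941*x^2 - 16.014*x + 2.89)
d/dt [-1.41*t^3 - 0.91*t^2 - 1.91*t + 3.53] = -4.23*t^2 - 1.82*t - 1.91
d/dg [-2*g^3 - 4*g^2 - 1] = 2*g*(-3*g - 4)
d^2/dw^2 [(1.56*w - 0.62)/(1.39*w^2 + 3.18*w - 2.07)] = ((1.56*w - 0.62)*(2.78*w + 3.18)*(5.56*w + 6.36) - (13.0104*w + 8.198)*(1.39*w^2 + 3.18*w - 2.07))/(1.39*w^2 + 3.18*w - 2.07)^3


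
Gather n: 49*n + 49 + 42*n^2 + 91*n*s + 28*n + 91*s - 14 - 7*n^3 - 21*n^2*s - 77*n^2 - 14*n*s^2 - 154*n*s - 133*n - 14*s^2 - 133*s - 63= -7*n^3 + n^2*(-21*s - 35) + n*(-14*s^2 - 63*s - 56) - 14*s^2 - 42*s - 28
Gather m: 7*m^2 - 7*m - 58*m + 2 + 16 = 7*m^2 - 65*m + 18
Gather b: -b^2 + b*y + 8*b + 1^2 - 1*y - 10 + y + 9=-b^2 + b*(y + 8)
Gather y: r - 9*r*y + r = -9*r*y + 2*r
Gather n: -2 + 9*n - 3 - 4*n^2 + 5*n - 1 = -4*n^2 + 14*n - 6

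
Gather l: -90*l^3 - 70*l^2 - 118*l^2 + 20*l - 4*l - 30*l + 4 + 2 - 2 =-90*l^3 - 188*l^2 - 14*l + 4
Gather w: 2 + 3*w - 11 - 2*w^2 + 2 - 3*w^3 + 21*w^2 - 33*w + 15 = -3*w^3 + 19*w^2 - 30*w + 8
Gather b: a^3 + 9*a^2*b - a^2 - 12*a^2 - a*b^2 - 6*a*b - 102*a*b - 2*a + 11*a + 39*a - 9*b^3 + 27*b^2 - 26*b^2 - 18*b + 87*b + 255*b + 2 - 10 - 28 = a^3 - 13*a^2 + 48*a - 9*b^3 + b^2*(1 - a) + b*(9*a^2 - 108*a + 324) - 36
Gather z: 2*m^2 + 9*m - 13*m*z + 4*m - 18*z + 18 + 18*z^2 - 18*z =2*m^2 + 13*m + 18*z^2 + z*(-13*m - 36) + 18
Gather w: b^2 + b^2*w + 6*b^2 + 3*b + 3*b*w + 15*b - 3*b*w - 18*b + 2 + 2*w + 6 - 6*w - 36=7*b^2 + w*(b^2 - 4) - 28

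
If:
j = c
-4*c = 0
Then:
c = 0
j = 0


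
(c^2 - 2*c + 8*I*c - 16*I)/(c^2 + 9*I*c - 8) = (c - 2)/(c + I)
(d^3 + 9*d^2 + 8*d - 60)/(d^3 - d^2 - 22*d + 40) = (d + 6)/(d - 4)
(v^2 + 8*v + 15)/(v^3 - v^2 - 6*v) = (v^2 + 8*v + 15)/(v*(v^2 - v - 6))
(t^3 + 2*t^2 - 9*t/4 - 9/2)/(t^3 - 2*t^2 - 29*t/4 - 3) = (2*t^2 + t - 6)/(2*t^2 - 7*t - 4)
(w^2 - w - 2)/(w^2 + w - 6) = (w + 1)/(w + 3)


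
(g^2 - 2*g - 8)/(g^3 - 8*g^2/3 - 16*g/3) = 3*(g + 2)/(g*(3*g + 4))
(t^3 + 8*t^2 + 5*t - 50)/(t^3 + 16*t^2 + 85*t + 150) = (t - 2)/(t + 6)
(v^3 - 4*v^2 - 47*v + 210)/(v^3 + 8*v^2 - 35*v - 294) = (v - 5)/(v + 7)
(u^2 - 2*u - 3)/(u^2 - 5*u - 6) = (u - 3)/(u - 6)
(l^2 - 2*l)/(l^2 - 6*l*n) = (l - 2)/(l - 6*n)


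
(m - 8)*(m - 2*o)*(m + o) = m^3 - m^2*o - 8*m^2 - 2*m*o^2 + 8*m*o + 16*o^2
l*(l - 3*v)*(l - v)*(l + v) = l^4 - 3*l^3*v - l^2*v^2 + 3*l*v^3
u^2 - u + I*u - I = (u - 1)*(u + I)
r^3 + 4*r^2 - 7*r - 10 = (r - 2)*(r + 1)*(r + 5)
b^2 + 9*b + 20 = (b + 4)*(b + 5)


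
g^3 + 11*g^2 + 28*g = g*(g + 4)*(g + 7)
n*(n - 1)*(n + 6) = n^3 + 5*n^2 - 6*n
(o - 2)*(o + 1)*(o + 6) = o^3 + 5*o^2 - 8*o - 12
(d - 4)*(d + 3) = d^2 - d - 12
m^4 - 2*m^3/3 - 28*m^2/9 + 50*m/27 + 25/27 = (m - 5/3)*(m - 1)*(m + 1/3)*(m + 5/3)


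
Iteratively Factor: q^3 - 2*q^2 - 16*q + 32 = (q - 2)*(q^2 - 16) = (q - 2)*(q + 4)*(q - 4)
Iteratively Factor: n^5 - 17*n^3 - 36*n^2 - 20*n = (n + 1)*(n^4 - n^3 - 16*n^2 - 20*n) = (n - 5)*(n + 1)*(n^3 + 4*n^2 + 4*n) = (n - 5)*(n + 1)*(n + 2)*(n^2 + 2*n) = n*(n - 5)*(n + 1)*(n + 2)*(n + 2)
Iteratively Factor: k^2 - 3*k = (k - 3)*(k)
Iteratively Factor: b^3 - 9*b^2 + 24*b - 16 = (b - 1)*(b^2 - 8*b + 16) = (b - 4)*(b - 1)*(b - 4)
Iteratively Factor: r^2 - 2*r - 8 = (r + 2)*(r - 4)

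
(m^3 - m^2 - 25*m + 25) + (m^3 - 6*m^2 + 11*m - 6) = 2*m^3 - 7*m^2 - 14*m + 19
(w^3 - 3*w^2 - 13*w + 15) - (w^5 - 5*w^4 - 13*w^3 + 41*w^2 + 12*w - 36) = -w^5 + 5*w^4 + 14*w^3 - 44*w^2 - 25*w + 51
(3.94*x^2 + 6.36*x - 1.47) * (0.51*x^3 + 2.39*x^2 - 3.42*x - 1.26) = 2.0094*x^5 + 12.6602*x^4 + 0.975900000000001*x^3 - 30.2289*x^2 - 2.9862*x + 1.8522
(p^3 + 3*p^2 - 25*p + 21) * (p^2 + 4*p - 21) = p^5 + 7*p^4 - 34*p^3 - 142*p^2 + 609*p - 441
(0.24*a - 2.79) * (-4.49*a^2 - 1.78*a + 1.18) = -1.0776*a^3 + 12.0999*a^2 + 5.2494*a - 3.2922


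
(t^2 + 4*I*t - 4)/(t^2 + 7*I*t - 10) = (t + 2*I)/(t + 5*I)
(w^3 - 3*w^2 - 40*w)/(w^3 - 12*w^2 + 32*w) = (w + 5)/(w - 4)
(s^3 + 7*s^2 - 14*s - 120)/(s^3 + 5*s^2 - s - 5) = (s^2 + 2*s - 24)/(s^2 - 1)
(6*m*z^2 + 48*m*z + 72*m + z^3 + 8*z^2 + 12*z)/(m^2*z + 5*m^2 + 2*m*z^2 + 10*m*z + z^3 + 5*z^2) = (6*m*z^2 + 48*m*z + 72*m + z^3 + 8*z^2 + 12*z)/(m^2*z + 5*m^2 + 2*m*z^2 + 10*m*z + z^3 + 5*z^2)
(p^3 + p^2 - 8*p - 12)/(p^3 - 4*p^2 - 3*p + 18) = (p + 2)/(p - 3)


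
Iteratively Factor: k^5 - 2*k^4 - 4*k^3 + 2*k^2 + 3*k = (k - 1)*(k^4 - k^3 - 5*k^2 - 3*k) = (k - 1)*(k + 1)*(k^3 - 2*k^2 - 3*k) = (k - 3)*(k - 1)*(k + 1)*(k^2 + k) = (k - 3)*(k - 1)*(k + 1)^2*(k)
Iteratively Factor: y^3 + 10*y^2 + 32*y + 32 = (y + 4)*(y^2 + 6*y + 8) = (y + 2)*(y + 4)*(y + 4)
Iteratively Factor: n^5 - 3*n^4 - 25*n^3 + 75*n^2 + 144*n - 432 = (n - 3)*(n^4 - 25*n^2 + 144) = (n - 3)*(n + 3)*(n^3 - 3*n^2 - 16*n + 48) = (n - 3)^2*(n + 3)*(n^2 - 16) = (n - 4)*(n - 3)^2*(n + 3)*(n + 4)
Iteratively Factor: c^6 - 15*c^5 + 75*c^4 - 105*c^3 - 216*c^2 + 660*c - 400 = (c - 1)*(c^5 - 14*c^4 + 61*c^3 - 44*c^2 - 260*c + 400) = (c - 5)*(c - 1)*(c^4 - 9*c^3 + 16*c^2 + 36*c - 80) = (c - 5)*(c - 2)*(c - 1)*(c^3 - 7*c^2 + 2*c + 40) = (c - 5)^2*(c - 2)*(c - 1)*(c^2 - 2*c - 8) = (c - 5)^2*(c - 2)*(c - 1)*(c + 2)*(c - 4)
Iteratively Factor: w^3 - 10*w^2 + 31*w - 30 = (w - 2)*(w^2 - 8*w + 15) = (w - 5)*(w - 2)*(w - 3)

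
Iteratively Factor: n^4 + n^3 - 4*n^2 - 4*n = (n + 1)*(n^3 - 4*n) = (n - 2)*(n + 1)*(n^2 + 2*n) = (n - 2)*(n + 1)*(n + 2)*(n)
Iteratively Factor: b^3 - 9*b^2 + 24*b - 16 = (b - 4)*(b^2 - 5*b + 4) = (b - 4)*(b - 1)*(b - 4)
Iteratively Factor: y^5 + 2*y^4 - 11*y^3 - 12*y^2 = (y + 1)*(y^4 + y^3 - 12*y^2) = (y - 3)*(y + 1)*(y^3 + 4*y^2) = (y - 3)*(y + 1)*(y + 4)*(y^2) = y*(y - 3)*(y + 1)*(y + 4)*(y)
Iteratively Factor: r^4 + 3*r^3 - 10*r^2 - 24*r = (r + 4)*(r^3 - r^2 - 6*r) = (r - 3)*(r + 4)*(r^2 + 2*r) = (r - 3)*(r + 2)*(r + 4)*(r)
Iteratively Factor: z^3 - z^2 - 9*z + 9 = (z - 1)*(z^2 - 9) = (z - 3)*(z - 1)*(z + 3)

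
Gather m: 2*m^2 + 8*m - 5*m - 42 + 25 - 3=2*m^2 + 3*m - 20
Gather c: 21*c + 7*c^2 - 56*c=7*c^2 - 35*c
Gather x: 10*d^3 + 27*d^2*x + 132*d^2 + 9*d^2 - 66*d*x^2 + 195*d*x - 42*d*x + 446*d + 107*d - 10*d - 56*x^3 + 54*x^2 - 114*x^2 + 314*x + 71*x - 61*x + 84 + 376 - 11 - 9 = 10*d^3 + 141*d^2 + 543*d - 56*x^3 + x^2*(-66*d - 60) + x*(27*d^2 + 153*d + 324) + 440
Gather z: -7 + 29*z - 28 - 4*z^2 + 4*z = -4*z^2 + 33*z - 35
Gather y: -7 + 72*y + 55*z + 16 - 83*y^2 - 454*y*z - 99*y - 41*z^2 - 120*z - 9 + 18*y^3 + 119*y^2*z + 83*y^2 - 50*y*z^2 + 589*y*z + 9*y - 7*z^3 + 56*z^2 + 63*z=18*y^3 + 119*y^2*z + y*(-50*z^2 + 135*z - 18) - 7*z^3 + 15*z^2 - 2*z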